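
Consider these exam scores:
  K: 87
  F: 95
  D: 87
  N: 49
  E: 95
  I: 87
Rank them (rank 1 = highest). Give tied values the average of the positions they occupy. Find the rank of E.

1.5

Sorted (descending): 95, 95, 87, 87, 87, 49
The 2 values of 95 occupy positions 1–2 → average rank (1+2)/2 = 1.5.
The 3 values of 87 occupy positions 3–5 → average rank 4.
E has value 95 → rank 1.5.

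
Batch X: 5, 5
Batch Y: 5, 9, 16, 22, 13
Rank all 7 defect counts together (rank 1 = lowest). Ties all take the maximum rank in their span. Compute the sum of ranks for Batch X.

6

Sorted (ascending): 5, 5, 5, 9, 13, 16, 22
The 3 values of 5 occupy positions 1–3 → each gets rank 3.
Batch X values → pooled ranks: 5→3, 5→3
Rank sum = 3 + 3 = 6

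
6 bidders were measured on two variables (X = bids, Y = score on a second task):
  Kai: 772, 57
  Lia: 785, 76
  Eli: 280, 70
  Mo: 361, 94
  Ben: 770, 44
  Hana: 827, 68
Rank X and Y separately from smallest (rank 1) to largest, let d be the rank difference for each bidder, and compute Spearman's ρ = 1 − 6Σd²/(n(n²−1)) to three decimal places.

-0.200

Ranks of variable 1: 4, 5, 1, 2, 3, 6
Ranks of variable 2: 2, 5, 4, 6, 1, 3
d = r₁ − r₂: 2, 0, -3, -4, 2, 3
d²: 4, 0, 9, 16, 4, 9; Σd² = 42
ρ = 1 − 6·42/(6·35) = 1 − 252/210 = -0.200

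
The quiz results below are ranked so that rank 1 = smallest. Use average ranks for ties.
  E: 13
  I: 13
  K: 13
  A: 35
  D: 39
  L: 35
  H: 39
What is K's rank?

2

Sorted (ascending): 13, 13, 13, 35, 35, 39, 39
The 3 values of 13 occupy positions 1–3 → average rank 2.
The 2 values of 35 occupy positions 4–5 → average rank (4+5)/2 = 4.5.
The 2 values of 39 occupy positions 6–7 → average rank (6+7)/2 = 6.5.
K has value 13 → rank 2.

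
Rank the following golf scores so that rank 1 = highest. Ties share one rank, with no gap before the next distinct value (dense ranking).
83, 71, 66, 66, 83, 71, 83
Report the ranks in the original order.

1, 2, 3, 3, 1, 2, 1

Sorted (descending): 83, 83, 83, 71, 71, 66, 66
The 3 values of 83 share dense rank 1.
The 2 values of 71 share dense rank 2.
The 2 values of 66 share dense rank 3.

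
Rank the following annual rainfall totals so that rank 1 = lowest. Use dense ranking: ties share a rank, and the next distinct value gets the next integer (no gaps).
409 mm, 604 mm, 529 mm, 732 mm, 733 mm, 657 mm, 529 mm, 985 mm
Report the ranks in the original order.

1, 3, 2, 5, 6, 4, 2, 7

Sorted (ascending): 409, 529, 529, 604, 657, 732, 733, 985
The 2 values of 529 share dense rank 2.
Remaining distinct values take the next consecutive integers.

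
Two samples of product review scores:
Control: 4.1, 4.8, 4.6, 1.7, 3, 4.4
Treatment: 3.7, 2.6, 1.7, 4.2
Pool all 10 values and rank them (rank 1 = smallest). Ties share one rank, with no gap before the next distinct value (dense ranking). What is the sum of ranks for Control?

Sorted (ascending): 1.7, 1.7, 2.6, 3, 3.7, 4.1, 4.2, 4.4, 4.6, 4.8
The 2 values of 1.7 share dense rank 1.
Remaining distinct values take the next consecutive integers.
Control values → pooled ranks: 4.1→5, 4.8→9, 4.6→8, 1.7→1, 3→3, 4.4→7
Rank sum = 5 + 9 + 8 + 1 + 3 + 7 = 33

33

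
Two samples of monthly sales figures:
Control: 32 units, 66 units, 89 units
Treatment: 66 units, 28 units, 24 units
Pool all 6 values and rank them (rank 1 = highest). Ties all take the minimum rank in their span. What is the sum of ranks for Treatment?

Sorted (descending): 89, 66, 66, 32, 28, 24
The 2 values of 66 occupy positions 2–3 → each gets rank 2.
Treatment values → pooled ranks: 66→2, 28→5, 24→6
Rank sum = 2 + 5 + 6 = 13

13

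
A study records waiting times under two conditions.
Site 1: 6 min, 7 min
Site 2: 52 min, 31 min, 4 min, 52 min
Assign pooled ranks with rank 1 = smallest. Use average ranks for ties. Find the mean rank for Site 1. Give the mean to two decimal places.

Sorted (ascending): 4, 6, 7, 31, 52, 52
The 2 values of 52 occupy positions 5–6 → average rank (5+6)/2 = 5.5.
Site 1 values → pooled ranks: 6→2, 7→3
Mean rank = (2 + 3) / 2 = 2.50

2.50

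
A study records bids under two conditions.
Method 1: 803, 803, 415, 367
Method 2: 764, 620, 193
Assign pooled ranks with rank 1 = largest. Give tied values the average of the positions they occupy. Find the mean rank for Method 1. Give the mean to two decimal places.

Sorted (descending): 803, 803, 764, 620, 415, 367, 193
The 2 values of 803 occupy positions 1–2 → average rank (1+2)/2 = 1.5.
Method 1 values → pooled ranks: 803→1.5, 803→1.5, 415→5, 367→6
Mean rank = (1.5 + 1.5 + 5 + 6) / 4 = 3.50

3.50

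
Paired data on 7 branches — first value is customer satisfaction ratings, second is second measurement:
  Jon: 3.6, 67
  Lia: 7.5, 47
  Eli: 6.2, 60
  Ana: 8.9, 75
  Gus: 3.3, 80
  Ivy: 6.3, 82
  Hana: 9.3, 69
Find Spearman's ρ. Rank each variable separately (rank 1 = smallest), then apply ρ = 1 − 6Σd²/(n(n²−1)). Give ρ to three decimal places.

Ranks of variable 1: 2, 5, 3, 6, 1, 4, 7
Ranks of variable 2: 3, 1, 2, 5, 6, 7, 4
d = r₁ − r₂: -1, 4, 1, 1, -5, -3, 3
d²: 1, 16, 1, 1, 25, 9, 9; Σd² = 62
ρ = 1 − 6·62/(7·48) = 1 − 372/336 = -0.107

-0.107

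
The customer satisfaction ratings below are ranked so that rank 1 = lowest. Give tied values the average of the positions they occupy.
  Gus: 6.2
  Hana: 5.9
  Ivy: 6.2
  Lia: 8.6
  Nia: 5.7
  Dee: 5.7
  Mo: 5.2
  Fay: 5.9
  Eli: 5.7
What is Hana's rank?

Sorted (ascending): 5.2, 5.7, 5.7, 5.7, 5.9, 5.9, 6.2, 6.2, 8.6
The 3 values of 5.7 occupy positions 2–4 → average rank 3.
The 2 values of 5.9 occupy positions 5–6 → average rank (5+6)/2 = 5.5.
The 2 values of 6.2 occupy positions 7–8 → average rank (7+8)/2 = 7.5.
Hana has value 5.9 → rank 5.5.

5.5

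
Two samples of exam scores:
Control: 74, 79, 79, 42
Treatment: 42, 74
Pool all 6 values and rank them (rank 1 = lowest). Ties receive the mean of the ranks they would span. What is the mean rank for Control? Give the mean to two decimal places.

Sorted (ascending): 42, 42, 74, 74, 79, 79
The 2 values of 42 occupy positions 1–2 → average rank (1+2)/2 = 1.5.
The 2 values of 74 occupy positions 3–4 → average rank (3+4)/2 = 3.5.
The 2 values of 79 occupy positions 5–6 → average rank (5+6)/2 = 5.5.
Control values → pooled ranks: 74→3.5, 79→5.5, 79→5.5, 42→1.5
Mean rank = (3.5 + 5.5 + 5.5 + 1.5) / 4 = 4.00

4.00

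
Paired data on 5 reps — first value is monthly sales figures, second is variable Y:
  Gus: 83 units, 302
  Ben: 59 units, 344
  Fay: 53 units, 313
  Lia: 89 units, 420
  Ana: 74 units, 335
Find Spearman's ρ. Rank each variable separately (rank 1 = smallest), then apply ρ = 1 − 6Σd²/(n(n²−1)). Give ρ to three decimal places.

Ranks of variable 1: 4, 2, 1, 5, 3
Ranks of variable 2: 1, 4, 2, 5, 3
d = r₁ − r₂: 3, -2, -1, 0, 0
d²: 9, 4, 1, 0, 0; Σd² = 14
ρ = 1 − 6·14/(5·24) = 1 − 84/120 = 0.300

0.300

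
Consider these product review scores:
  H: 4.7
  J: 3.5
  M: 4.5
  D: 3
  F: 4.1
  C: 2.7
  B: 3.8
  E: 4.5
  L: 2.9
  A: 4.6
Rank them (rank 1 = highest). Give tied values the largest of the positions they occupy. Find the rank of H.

Sorted (descending): 4.7, 4.6, 4.5, 4.5, 4.1, 3.8, 3.5, 3, 2.9, 2.7
The 2 values of 4.5 occupy positions 3–4 → each gets rank 4.
H has value 4.7 → rank 1.

1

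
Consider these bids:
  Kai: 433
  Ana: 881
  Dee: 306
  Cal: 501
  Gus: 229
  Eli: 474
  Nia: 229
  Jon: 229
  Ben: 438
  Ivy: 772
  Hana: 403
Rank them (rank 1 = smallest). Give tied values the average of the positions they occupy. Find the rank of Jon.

Sorted (ascending): 229, 229, 229, 306, 403, 433, 438, 474, 501, 772, 881
The 3 values of 229 occupy positions 1–3 → average rank 2.
Jon has value 229 → rank 2.

2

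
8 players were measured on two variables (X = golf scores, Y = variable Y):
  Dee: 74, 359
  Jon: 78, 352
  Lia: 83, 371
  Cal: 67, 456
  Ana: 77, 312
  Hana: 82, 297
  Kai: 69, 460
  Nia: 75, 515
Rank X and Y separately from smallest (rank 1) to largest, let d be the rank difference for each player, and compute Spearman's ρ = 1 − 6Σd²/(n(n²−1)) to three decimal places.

-0.548

Ranks of variable 1: 3, 6, 8, 1, 5, 7, 2, 4
Ranks of variable 2: 4, 3, 5, 6, 2, 1, 7, 8
d = r₁ − r₂: -1, 3, 3, -5, 3, 6, -5, -4
d²: 1, 9, 9, 25, 9, 36, 25, 16; Σd² = 130
ρ = 1 − 6·130/(8·63) = 1 − 780/504 = -0.548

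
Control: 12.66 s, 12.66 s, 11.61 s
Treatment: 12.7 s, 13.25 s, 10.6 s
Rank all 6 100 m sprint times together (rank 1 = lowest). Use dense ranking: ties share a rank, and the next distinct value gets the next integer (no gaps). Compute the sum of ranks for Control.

8

Sorted (ascending): 10.6, 11.61, 12.66, 12.66, 12.7, 13.25
The 2 values of 12.66 share dense rank 3.
Remaining distinct values take the next consecutive integers.
Control values → pooled ranks: 12.66→3, 12.66→3, 11.61→2
Rank sum = 3 + 3 + 2 = 8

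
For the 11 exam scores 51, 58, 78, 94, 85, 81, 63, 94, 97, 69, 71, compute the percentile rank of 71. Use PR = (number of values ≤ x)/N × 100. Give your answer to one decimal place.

45.5

N = 11.
Strictly below 71: 4. Equal to 71: 1.
PR = 5/11 × 100 = 45.5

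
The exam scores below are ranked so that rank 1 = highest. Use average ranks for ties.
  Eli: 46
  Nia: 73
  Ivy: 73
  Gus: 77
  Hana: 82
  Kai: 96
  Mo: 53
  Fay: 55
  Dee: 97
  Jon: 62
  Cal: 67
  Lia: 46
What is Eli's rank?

11.5

Sorted (descending): 97, 96, 82, 77, 73, 73, 67, 62, 55, 53, 46, 46
The 2 values of 73 occupy positions 5–6 → average rank (5+6)/2 = 5.5.
The 2 values of 46 occupy positions 11–12 → average rank (11+12)/2 = 11.5.
Eli has value 46 → rank 11.5.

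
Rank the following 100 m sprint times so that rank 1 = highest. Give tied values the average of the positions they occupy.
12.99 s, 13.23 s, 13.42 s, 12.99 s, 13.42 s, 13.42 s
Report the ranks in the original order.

5.5, 4, 2, 5.5, 2, 2

Sorted (descending): 13.42, 13.42, 13.42, 13.23, 12.99, 12.99
The 3 values of 13.42 occupy positions 1–3 → average rank 2.
The 2 values of 12.99 occupy positions 5–6 → average rank (5+6)/2 = 5.5.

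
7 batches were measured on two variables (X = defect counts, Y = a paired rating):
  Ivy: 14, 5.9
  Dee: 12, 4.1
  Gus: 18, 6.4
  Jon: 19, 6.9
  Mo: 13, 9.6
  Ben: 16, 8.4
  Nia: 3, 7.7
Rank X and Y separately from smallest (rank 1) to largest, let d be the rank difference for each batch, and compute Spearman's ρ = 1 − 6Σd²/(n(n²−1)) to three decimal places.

Ranks of variable 1: 4, 2, 6, 7, 3, 5, 1
Ranks of variable 2: 2, 1, 3, 4, 7, 6, 5
d = r₁ − r₂: 2, 1, 3, 3, -4, -1, -4
d²: 4, 1, 9, 9, 16, 1, 16; Σd² = 56
ρ = 1 − 6·56/(7·48) = 1 − 336/336 = 0.000

0.000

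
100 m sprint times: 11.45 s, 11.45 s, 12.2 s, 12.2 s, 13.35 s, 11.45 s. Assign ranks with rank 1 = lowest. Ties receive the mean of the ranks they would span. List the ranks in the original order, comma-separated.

2, 2, 4.5, 4.5, 6, 2

Sorted (ascending): 11.45, 11.45, 11.45, 12.2, 12.2, 13.35
The 3 values of 11.45 occupy positions 1–3 → average rank 2.
The 2 values of 12.2 occupy positions 4–5 → average rank (4+5)/2 = 4.5.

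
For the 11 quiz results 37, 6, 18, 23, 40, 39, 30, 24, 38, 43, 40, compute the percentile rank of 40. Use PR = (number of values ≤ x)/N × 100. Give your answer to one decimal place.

90.9

N = 11.
Strictly below 40: 8. Equal to 40: 2.
PR = 10/11 × 100 = 90.9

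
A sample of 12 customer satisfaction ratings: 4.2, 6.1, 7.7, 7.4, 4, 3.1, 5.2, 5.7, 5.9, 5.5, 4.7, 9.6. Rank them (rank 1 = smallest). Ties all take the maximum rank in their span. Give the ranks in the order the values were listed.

Sorted (ascending): 3.1, 4, 4.2, 4.7, 5.2, 5.5, 5.7, 5.9, 6.1, 7.4, 7.7, 9.6
No ties — each value takes its position as its rank.

3, 9, 11, 10, 2, 1, 5, 7, 8, 6, 4, 12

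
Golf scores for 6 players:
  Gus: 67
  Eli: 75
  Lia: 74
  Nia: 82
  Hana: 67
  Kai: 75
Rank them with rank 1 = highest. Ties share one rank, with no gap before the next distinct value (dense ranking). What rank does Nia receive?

Sorted (descending): 82, 75, 75, 74, 67, 67
The 2 values of 75 share dense rank 2.
The 2 values of 67 share dense rank 4.
Remaining distinct values take the next consecutive integers.
Nia has value 82 → rank 1.

1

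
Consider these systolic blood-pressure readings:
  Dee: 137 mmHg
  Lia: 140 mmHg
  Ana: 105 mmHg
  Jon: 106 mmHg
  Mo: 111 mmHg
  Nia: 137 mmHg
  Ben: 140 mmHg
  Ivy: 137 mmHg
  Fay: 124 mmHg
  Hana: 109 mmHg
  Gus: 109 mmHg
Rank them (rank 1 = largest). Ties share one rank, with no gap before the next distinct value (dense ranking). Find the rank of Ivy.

Sorted (descending): 140, 140, 137, 137, 137, 124, 111, 109, 109, 106, 105
The 2 values of 140 share dense rank 1.
The 3 values of 137 share dense rank 2.
The 2 values of 109 share dense rank 5.
Remaining distinct values take the next consecutive integers.
Ivy has value 137 mmHg → rank 2.

2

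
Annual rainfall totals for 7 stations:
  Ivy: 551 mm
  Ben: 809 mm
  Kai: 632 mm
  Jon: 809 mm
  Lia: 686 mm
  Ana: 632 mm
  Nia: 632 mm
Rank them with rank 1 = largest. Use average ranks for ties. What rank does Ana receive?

5

Sorted (descending): 809, 809, 686, 632, 632, 632, 551
The 2 values of 809 occupy positions 1–2 → average rank (1+2)/2 = 1.5.
The 3 values of 632 occupy positions 4–6 → average rank 5.
Ana has value 632 mm → rank 5.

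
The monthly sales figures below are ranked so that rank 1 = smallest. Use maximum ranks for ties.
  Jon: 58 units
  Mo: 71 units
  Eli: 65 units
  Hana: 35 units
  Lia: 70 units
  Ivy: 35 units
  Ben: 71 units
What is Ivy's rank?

2

Sorted (ascending): 35, 35, 58, 65, 70, 71, 71
The 2 values of 35 occupy positions 1–2 → each gets rank 2.
The 2 values of 71 occupy positions 6–7 → each gets rank 7.
Ivy has value 35 units → rank 2.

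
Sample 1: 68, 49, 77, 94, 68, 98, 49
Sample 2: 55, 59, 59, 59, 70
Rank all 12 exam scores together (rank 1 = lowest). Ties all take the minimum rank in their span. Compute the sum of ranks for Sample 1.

49

Sorted (ascending): 49, 49, 55, 59, 59, 59, 68, 68, 70, 77, 94, 98
The 2 values of 49 occupy positions 1–2 → each gets rank 1.
The 3 values of 59 occupy positions 4–6 → each gets rank 4.
The 2 values of 68 occupy positions 7–8 → each gets rank 7.
Sample 1 values → pooled ranks: 68→7, 49→1, 77→10, 94→11, 68→7, 98→12, 49→1
Rank sum = 7 + 1 + 10 + 11 + 7 + 12 + 1 = 49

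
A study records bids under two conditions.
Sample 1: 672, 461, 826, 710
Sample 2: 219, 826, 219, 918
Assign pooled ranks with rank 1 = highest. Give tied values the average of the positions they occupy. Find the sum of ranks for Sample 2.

Sorted (descending): 918, 826, 826, 710, 672, 461, 219, 219
The 2 values of 826 occupy positions 2–3 → average rank (2+3)/2 = 2.5.
The 2 values of 219 occupy positions 7–8 → average rank (7+8)/2 = 7.5.
Sample 2 values → pooled ranks: 219→7.5, 826→2.5, 219→7.5, 918→1
Rank sum = 7.5 + 2.5 + 7.5 + 1 = 18.5

18.5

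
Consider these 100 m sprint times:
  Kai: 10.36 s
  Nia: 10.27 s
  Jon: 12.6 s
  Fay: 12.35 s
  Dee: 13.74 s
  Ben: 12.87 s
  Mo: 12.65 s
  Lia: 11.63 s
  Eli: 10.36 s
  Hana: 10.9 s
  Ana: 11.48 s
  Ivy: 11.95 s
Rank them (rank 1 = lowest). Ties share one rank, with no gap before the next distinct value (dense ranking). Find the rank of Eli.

2

Sorted (ascending): 10.27, 10.36, 10.36, 10.9, 11.48, 11.63, 11.95, 12.35, 12.6, 12.65, 12.87, 13.74
The 2 values of 10.36 share dense rank 2.
Remaining distinct values take the next consecutive integers.
Eli has value 10.36 s → rank 2.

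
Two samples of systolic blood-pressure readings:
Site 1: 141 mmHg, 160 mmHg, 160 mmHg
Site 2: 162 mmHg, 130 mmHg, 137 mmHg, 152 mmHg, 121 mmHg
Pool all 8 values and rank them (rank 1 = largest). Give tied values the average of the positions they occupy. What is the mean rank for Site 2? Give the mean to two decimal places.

5.20

Sorted (descending): 162, 160, 160, 152, 141, 137, 130, 121
The 2 values of 160 occupy positions 2–3 → average rank (2+3)/2 = 2.5.
Site 2 values → pooled ranks: 162→1, 130→7, 137→6, 152→4, 121→8
Mean rank = (1 + 7 + 6 + 4 + 8) / 5 = 5.20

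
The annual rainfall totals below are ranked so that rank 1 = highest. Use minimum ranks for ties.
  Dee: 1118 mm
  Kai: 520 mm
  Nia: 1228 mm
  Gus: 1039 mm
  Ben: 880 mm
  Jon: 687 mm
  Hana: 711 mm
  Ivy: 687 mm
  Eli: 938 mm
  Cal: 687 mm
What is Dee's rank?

Sorted (descending): 1228, 1118, 1039, 938, 880, 711, 687, 687, 687, 520
The 3 values of 687 occupy positions 7–9 → each gets rank 7.
Dee has value 1118 mm → rank 2.

2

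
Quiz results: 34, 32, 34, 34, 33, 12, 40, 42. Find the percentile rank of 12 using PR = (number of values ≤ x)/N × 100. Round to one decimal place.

12.5

N = 8.
Strictly below 12: 0. Equal to 12: 1.
PR = 1/8 × 100 = 12.5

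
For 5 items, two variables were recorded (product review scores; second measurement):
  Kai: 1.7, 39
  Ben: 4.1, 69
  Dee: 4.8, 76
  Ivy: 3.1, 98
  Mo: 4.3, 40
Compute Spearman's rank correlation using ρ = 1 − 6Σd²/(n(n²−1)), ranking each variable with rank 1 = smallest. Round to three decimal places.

0.300

Ranks of variable 1: 1, 3, 5, 2, 4
Ranks of variable 2: 1, 3, 4, 5, 2
d = r₁ − r₂: 0, 0, 1, -3, 2
d²: 0, 0, 1, 9, 4; Σd² = 14
ρ = 1 − 6·14/(5·24) = 1 − 84/120 = 0.300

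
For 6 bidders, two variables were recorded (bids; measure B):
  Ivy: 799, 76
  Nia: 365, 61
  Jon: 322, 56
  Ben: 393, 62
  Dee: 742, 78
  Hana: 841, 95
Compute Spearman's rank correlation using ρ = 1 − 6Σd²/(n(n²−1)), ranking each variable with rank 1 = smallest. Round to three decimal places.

Ranks of variable 1: 5, 2, 1, 3, 4, 6
Ranks of variable 2: 4, 2, 1, 3, 5, 6
d = r₁ − r₂: 1, 0, 0, 0, -1, 0
d²: 1, 0, 0, 0, 1, 0; Σd² = 2
ρ = 1 − 6·2/(6·35) = 1 − 12/210 = 0.943

0.943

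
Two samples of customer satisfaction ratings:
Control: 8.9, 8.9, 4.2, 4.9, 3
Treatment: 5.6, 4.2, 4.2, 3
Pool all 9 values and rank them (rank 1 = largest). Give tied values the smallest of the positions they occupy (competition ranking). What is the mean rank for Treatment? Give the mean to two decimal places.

Sorted (descending): 8.9, 8.9, 5.6, 4.9, 4.2, 4.2, 4.2, 3, 3
The 2 values of 8.9 occupy positions 1–2 → each gets rank 1.
The 3 values of 4.2 occupy positions 5–7 → each gets rank 5.
The 2 values of 3 occupy positions 8–9 → each gets rank 8.
Treatment values → pooled ranks: 5.6→3, 4.2→5, 4.2→5, 3→8
Mean rank = (3 + 5 + 5 + 8) / 4 = 5.25

5.25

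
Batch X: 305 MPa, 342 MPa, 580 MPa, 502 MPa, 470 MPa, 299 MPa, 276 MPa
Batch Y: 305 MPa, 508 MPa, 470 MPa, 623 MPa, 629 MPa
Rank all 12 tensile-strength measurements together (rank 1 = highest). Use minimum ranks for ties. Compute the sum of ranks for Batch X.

54

Sorted (descending): 629, 623, 580, 508, 502, 470, 470, 342, 305, 305, 299, 276
The 2 values of 470 occupy positions 6–7 → each gets rank 6.
The 2 values of 305 occupy positions 9–10 → each gets rank 9.
Batch X values → pooled ranks: 305→9, 342→8, 580→3, 502→5, 470→6, 299→11, 276→12
Rank sum = 9 + 8 + 3 + 5 + 6 + 11 + 12 = 54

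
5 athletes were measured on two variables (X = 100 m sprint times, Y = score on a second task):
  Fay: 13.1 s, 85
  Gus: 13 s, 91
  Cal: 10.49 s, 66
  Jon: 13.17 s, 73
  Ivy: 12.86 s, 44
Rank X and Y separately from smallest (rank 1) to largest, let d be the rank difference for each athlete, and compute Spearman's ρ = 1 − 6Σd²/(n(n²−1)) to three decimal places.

Ranks of variable 1: 4, 3, 1, 5, 2
Ranks of variable 2: 4, 5, 2, 3, 1
d = r₁ − r₂: 0, -2, -1, 2, 1
d²: 0, 4, 1, 4, 1; Σd² = 10
ρ = 1 − 6·10/(5·24) = 1 − 60/120 = 0.500

0.500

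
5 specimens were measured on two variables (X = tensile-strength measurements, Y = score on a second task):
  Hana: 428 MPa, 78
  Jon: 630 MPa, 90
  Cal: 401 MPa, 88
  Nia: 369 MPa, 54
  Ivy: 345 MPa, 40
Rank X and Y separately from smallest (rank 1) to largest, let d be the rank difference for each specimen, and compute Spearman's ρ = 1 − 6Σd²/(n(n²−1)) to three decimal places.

0.900

Ranks of variable 1: 4, 5, 3, 2, 1
Ranks of variable 2: 3, 5, 4, 2, 1
d = r₁ − r₂: 1, 0, -1, 0, 0
d²: 1, 0, 1, 0, 0; Σd² = 2
ρ = 1 − 6·2/(5·24) = 1 − 12/120 = 0.900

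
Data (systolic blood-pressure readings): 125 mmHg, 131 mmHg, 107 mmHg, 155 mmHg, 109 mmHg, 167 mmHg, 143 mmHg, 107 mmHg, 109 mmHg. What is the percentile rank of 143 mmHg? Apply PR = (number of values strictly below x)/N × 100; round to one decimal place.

66.7

N = 9.
Strictly below 143: 6. Equal to 143: 1.
PR = 6/9 × 100 = 66.7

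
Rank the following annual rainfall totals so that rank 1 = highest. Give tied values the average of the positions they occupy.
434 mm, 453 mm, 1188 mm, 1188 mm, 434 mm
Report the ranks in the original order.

4.5, 3, 1.5, 1.5, 4.5

Sorted (descending): 1188, 1188, 453, 434, 434
The 2 values of 1188 occupy positions 1–2 → average rank (1+2)/2 = 1.5.
The 2 values of 434 occupy positions 4–5 → average rank (4+5)/2 = 4.5.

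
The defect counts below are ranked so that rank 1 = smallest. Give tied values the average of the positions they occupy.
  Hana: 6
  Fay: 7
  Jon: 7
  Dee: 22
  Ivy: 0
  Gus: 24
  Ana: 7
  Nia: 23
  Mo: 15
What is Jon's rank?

4

Sorted (ascending): 0, 6, 7, 7, 7, 15, 22, 23, 24
The 3 values of 7 occupy positions 3–5 → average rank 4.
Jon has value 7 → rank 4.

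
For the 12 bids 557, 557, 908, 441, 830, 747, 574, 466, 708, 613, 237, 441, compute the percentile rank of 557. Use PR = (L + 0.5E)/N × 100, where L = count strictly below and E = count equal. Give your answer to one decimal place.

N = 12.
Strictly below 557: 4. Equal to 557: 2.
PR = (4 + 0.5·2)/12 × 100 = 41.7

41.7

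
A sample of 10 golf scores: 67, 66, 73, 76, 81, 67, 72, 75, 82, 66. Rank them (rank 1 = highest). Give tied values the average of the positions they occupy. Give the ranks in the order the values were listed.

Sorted (descending): 82, 81, 76, 75, 73, 72, 67, 67, 66, 66
The 2 values of 67 occupy positions 7–8 → average rank (7+8)/2 = 7.5.
The 2 values of 66 occupy positions 9–10 → average rank (9+10)/2 = 9.5.

7.5, 9.5, 5, 3, 2, 7.5, 6, 4, 1, 9.5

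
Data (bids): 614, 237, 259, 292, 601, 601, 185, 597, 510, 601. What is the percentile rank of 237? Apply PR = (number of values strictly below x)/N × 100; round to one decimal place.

N = 10.
Strictly below 237: 1. Equal to 237: 1.
PR = 1/10 × 100 = 10.0

10.0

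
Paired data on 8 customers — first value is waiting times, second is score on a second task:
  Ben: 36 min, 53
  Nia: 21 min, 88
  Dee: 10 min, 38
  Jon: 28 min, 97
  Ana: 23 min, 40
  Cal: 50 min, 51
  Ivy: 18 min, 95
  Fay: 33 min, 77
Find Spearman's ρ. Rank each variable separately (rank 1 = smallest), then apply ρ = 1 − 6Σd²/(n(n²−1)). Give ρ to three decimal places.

Ranks of variable 1: 7, 3, 1, 5, 4, 8, 2, 6
Ranks of variable 2: 4, 6, 1, 8, 2, 3, 7, 5
d = r₁ − r₂: 3, -3, 0, -3, 2, 5, -5, 1
d²: 9, 9, 0, 9, 4, 25, 25, 1; Σd² = 82
ρ = 1 − 6·82/(8·63) = 1 − 492/504 = 0.024

0.024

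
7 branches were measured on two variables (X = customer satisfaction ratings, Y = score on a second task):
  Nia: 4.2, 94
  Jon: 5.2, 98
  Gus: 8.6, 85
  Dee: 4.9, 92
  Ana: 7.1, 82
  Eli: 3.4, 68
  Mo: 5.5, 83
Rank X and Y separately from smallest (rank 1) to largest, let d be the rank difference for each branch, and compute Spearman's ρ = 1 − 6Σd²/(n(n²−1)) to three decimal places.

Ranks of variable 1: 2, 4, 7, 3, 6, 1, 5
Ranks of variable 2: 6, 7, 4, 5, 2, 1, 3
d = r₁ − r₂: -4, -3, 3, -2, 4, 0, 2
d²: 16, 9, 9, 4, 16, 0, 4; Σd² = 58
ρ = 1 − 6·58/(7·48) = 1 − 348/336 = -0.036

-0.036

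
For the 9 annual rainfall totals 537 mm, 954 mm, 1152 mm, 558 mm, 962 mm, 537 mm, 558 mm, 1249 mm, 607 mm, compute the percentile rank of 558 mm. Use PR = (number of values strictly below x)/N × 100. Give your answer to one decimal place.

N = 9.
Strictly below 558: 2. Equal to 558: 2.
PR = 2/9 × 100 = 22.2

22.2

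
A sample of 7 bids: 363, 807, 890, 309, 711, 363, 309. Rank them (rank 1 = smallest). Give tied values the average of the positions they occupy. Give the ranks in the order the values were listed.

3.5, 6, 7, 1.5, 5, 3.5, 1.5

Sorted (ascending): 309, 309, 363, 363, 711, 807, 890
The 2 values of 309 occupy positions 1–2 → average rank (1+2)/2 = 1.5.
The 2 values of 363 occupy positions 3–4 → average rank (3+4)/2 = 3.5.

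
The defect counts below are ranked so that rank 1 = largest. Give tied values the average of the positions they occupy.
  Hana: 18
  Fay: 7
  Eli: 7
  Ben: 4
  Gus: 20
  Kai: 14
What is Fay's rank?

4.5

Sorted (descending): 20, 18, 14, 7, 7, 4
The 2 values of 7 occupy positions 4–5 → average rank (4+5)/2 = 4.5.
Fay has value 7 → rank 4.5.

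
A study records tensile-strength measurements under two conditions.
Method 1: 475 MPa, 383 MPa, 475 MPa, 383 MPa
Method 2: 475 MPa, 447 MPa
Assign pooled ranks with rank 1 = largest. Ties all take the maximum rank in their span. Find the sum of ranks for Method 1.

Sorted (descending): 475, 475, 475, 447, 383, 383
The 3 values of 475 occupy positions 1–3 → each gets rank 3.
The 2 values of 383 occupy positions 5–6 → each gets rank 6.
Method 1 values → pooled ranks: 475→3, 383→6, 475→3, 383→6
Rank sum = 3 + 6 + 3 + 6 = 18

18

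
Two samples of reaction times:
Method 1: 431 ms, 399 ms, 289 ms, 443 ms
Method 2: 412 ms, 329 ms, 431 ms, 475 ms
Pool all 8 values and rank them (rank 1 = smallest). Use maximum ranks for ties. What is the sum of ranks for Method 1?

Sorted (ascending): 289, 329, 399, 412, 431, 431, 443, 475
The 2 values of 431 occupy positions 5–6 → each gets rank 6.
Method 1 values → pooled ranks: 431→6, 399→3, 289→1, 443→7
Rank sum = 6 + 3 + 1 + 7 = 17

17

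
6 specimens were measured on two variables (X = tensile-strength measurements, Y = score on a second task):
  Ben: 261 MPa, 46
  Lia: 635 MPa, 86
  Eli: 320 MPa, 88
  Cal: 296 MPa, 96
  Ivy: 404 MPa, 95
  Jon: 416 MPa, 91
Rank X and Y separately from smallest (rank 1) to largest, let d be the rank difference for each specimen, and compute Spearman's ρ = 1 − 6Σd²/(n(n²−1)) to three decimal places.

Ranks of variable 1: 1, 6, 3, 2, 4, 5
Ranks of variable 2: 1, 2, 3, 6, 5, 4
d = r₁ − r₂: 0, 4, 0, -4, -1, 1
d²: 0, 16, 0, 16, 1, 1; Σd² = 34
ρ = 1 − 6·34/(6·35) = 1 − 204/210 = 0.029

0.029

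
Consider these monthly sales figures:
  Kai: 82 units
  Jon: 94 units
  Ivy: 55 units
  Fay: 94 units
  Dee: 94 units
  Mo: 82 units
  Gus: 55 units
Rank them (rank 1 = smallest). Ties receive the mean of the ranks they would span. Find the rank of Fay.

6

Sorted (ascending): 55, 55, 82, 82, 94, 94, 94
The 2 values of 55 occupy positions 1–2 → average rank (1+2)/2 = 1.5.
The 2 values of 82 occupy positions 3–4 → average rank (3+4)/2 = 3.5.
The 3 values of 94 occupy positions 5–7 → average rank 6.
Fay has value 94 units → rank 6.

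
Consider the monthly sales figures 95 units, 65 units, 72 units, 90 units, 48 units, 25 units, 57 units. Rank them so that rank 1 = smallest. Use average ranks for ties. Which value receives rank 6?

Sorted (ascending): 25, 48, 57, 65, 72, 90, 95
No ties — each value takes its position as its rank.
Rank 6 → value 90.

90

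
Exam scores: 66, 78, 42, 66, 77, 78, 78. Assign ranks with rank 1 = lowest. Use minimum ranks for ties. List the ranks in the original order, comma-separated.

2, 5, 1, 2, 4, 5, 5

Sorted (ascending): 42, 66, 66, 77, 78, 78, 78
The 2 values of 66 occupy positions 2–3 → each gets rank 2.
The 3 values of 78 occupy positions 5–7 → each gets rank 5.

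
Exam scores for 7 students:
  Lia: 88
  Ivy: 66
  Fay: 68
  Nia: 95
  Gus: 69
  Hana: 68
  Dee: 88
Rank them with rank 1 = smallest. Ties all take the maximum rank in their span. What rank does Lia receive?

Sorted (ascending): 66, 68, 68, 69, 88, 88, 95
The 2 values of 68 occupy positions 2–3 → each gets rank 3.
The 2 values of 88 occupy positions 5–6 → each gets rank 6.
Lia has value 88 → rank 6.

6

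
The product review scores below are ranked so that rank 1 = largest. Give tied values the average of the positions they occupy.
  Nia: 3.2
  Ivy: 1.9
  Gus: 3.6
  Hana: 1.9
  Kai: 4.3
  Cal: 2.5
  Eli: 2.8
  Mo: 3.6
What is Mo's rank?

Sorted (descending): 4.3, 3.6, 3.6, 3.2, 2.8, 2.5, 1.9, 1.9
The 2 values of 3.6 occupy positions 2–3 → average rank (2+3)/2 = 2.5.
The 2 values of 1.9 occupy positions 7–8 → average rank (7+8)/2 = 7.5.
Mo has value 3.6 → rank 2.5.

2.5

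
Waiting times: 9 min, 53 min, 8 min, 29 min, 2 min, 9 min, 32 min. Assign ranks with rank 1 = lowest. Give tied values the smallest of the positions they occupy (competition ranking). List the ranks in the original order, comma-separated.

Sorted (ascending): 2, 8, 9, 9, 29, 32, 53
The 2 values of 9 occupy positions 3–4 → each gets rank 3.

3, 7, 2, 5, 1, 3, 6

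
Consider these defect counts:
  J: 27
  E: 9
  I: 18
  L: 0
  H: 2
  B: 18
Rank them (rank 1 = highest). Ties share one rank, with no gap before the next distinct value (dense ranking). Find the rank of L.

5

Sorted (descending): 27, 18, 18, 9, 2, 0
The 2 values of 18 share dense rank 2.
Remaining distinct values take the next consecutive integers.
L has value 0 → rank 5.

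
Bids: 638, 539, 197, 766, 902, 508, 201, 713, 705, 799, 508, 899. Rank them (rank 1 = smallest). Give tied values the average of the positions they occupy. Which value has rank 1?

Sorted (ascending): 197, 201, 508, 508, 539, 638, 705, 713, 766, 799, 899, 902
The 2 values of 508 occupy positions 3–4 → average rank (3+4)/2 = 3.5.
Rank 1 → value 197.

197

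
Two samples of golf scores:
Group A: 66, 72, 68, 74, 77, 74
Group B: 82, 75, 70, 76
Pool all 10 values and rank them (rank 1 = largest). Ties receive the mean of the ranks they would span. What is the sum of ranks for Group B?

Sorted (descending): 82, 77, 76, 75, 74, 74, 72, 70, 68, 66
The 2 values of 74 occupy positions 5–6 → average rank (5+6)/2 = 5.5.
Group B values → pooled ranks: 82→1, 75→4, 70→8, 76→3
Rank sum = 1 + 4 + 8 + 3 = 16

16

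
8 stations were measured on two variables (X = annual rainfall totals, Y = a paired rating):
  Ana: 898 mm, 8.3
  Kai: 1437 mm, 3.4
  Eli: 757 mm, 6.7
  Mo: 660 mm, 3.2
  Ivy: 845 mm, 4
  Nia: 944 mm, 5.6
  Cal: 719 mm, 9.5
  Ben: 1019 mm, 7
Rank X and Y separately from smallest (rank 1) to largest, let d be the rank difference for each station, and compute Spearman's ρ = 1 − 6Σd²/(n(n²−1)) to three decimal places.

-0.024

Ranks of variable 1: 5, 8, 3, 1, 4, 6, 2, 7
Ranks of variable 2: 7, 2, 5, 1, 3, 4, 8, 6
d = r₁ − r₂: -2, 6, -2, 0, 1, 2, -6, 1
d²: 4, 36, 4, 0, 1, 4, 36, 1; Σd² = 86
ρ = 1 − 6·86/(8·63) = 1 − 516/504 = -0.024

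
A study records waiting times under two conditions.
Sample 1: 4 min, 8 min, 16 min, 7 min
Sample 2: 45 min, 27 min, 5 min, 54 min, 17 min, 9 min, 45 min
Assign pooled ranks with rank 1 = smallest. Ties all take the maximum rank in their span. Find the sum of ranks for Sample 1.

Sorted (ascending): 4, 5, 7, 8, 9, 16, 17, 27, 45, 45, 54
The 2 values of 45 occupy positions 9–10 → each gets rank 10.
Sample 1 values → pooled ranks: 4→1, 8→4, 16→6, 7→3
Rank sum = 1 + 4 + 6 + 3 = 14

14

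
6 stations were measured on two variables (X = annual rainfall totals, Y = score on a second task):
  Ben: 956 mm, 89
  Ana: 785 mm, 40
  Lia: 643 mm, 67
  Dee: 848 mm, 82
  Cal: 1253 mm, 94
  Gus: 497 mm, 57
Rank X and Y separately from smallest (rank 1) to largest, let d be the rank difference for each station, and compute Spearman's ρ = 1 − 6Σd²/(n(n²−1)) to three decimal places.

Ranks of variable 1: 5, 3, 2, 4, 6, 1
Ranks of variable 2: 5, 1, 3, 4, 6, 2
d = r₁ − r₂: 0, 2, -1, 0, 0, -1
d²: 0, 4, 1, 0, 0, 1; Σd² = 6
ρ = 1 − 6·6/(6·35) = 1 − 36/210 = 0.829

0.829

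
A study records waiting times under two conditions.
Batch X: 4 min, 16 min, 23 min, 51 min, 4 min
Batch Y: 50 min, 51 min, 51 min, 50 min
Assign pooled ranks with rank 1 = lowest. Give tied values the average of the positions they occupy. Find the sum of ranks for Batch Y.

27

Sorted (ascending): 4, 4, 16, 23, 50, 50, 51, 51, 51
The 2 values of 4 occupy positions 1–2 → average rank (1+2)/2 = 1.5.
The 2 values of 50 occupy positions 5–6 → average rank (5+6)/2 = 5.5.
The 3 values of 51 occupy positions 7–9 → average rank 8.
Batch Y values → pooled ranks: 50→5.5, 51→8, 51→8, 50→5.5
Rank sum = 5.5 + 8 + 8 + 5.5 = 27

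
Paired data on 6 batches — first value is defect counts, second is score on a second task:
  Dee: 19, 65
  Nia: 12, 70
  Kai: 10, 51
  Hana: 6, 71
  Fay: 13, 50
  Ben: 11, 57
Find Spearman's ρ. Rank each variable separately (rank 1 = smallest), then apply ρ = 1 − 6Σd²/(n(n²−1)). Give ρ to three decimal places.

-0.314

Ranks of variable 1: 6, 4, 2, 1, 5, 3
Ranks of variable 2: 4, 5, 2, 6, 1, 3
d = r₁ − r₂: 2, -1, 0, -5, 4, 0
d²: 4, 1, 0, 25, 16, 0; Σd² = 46
ρ = 1 − 6·46/(6·35) = 1 − 276/210 = -0.314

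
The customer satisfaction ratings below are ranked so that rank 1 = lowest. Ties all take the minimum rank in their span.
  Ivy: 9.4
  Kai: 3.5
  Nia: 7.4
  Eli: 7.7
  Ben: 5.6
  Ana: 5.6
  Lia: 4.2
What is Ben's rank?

Sorted (ascending): 3.5, 4.2, 5.6, 5.6, 7.4, 7.7, 9.4
The 2 values of 5.6 occupy positions 3–4 → each gets rank 3.
Ben has value 5.6 → rank 3.

3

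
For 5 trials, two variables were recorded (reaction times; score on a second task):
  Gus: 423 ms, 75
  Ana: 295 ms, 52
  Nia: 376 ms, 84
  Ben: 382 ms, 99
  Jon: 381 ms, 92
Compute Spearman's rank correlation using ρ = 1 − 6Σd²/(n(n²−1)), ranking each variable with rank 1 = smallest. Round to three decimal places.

0.400

Ranks of variable 1: 5, 1, 2, 4, 3
Ranks of variable 2: 2, 1, 3, 5, 4
d = r₁ − r₂: 3, 0, -1, -1, -1
d²: 9, 0, 1, 1, 1; Σd² = 12
ρ = 1 − 6·12/(5·24) = 1 − 72/120 = 0.400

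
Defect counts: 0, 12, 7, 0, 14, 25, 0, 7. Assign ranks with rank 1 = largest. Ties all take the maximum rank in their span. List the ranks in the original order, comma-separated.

Sorted (descending): 25, 14, 12, 7, 7, 0, 0, 0
The 2 values of 7 occupy positions 4–5 → each gets rank 5.
The 3 values of 0 occupy positions 6–8 → each gets rank 8.

8, 3, 5, 8, 2, 1, 8, 5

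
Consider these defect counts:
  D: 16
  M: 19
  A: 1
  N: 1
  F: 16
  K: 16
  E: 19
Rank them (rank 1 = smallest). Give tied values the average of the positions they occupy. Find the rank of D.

4

Sorted (ascending): 1, 1, 16, 16, 16, 19, 19
The 2 values of 1 occupy positions 1–2 → average rank (1+2)/2 = 1.5.
The 3 values of 16 occupy positions 3–5 → average rank 4.
The 2 values of 19 occupy positions 6–7 → average rank (6+7)/2 = 6.5.
D has value 16 → rank 4.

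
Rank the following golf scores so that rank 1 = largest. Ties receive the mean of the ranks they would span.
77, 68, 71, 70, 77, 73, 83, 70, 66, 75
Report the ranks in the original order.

2.5, 9, 6, 7.5, 2.5, 5, 1, 7.5, 10, 4

Sorted (descending): 83, 77, 77, 75, 73, 71, 70, 70, 68, 66
The 2 values of 77 occupy positions 2–3 → average rank (2+3)/2 = 2.5.
The 2 values of 70 occupy positions 7–8 → average rank (7+8)/2 = 7.5.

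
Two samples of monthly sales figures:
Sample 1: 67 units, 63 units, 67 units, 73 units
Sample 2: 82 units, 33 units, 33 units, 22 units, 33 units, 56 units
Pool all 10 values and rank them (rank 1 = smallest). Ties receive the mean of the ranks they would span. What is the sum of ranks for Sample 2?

Sorted (ascending): 22, 33, 33, 33, 56, 63, 67, 67, 73, 82
The 3 values of 33 occupy positions 2–4 → average rank 3.
The 2 values of 67 occupy positions 7–8 → average rank (7+8)/2 = 7.5.
Sample 2 values → pooled ranks: 82→10, 33→3, 33→3, 22→1, 33→3, 56→5
Rank sum = 10 + 3 + 3 + 1 + 3 + 5 = 25

25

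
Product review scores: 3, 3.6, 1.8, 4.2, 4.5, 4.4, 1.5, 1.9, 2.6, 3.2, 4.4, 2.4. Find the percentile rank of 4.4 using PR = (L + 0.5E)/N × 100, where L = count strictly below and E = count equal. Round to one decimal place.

N = 12.
Strictly below 4.4: 9. Equal to 4.4: 2.
PR = (9 + 0.5·2)/12 × 100 = 83.3

83.3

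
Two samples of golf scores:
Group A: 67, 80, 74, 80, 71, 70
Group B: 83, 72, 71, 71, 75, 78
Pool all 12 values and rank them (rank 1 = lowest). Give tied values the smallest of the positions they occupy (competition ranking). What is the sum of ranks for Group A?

Sorted (ascending): 67, 70, 71, 71, 71, 72, 74, 75, 78, 80, 80, 83
The 3 values of 71 occupy positions 3–5 → each gets rank 3.
The 2 values of 80 occupy positions 10–11 → each gets rank 10.
Group A values → pooled ranks: 67→1, 80→10, 74→7, 80→10, 71→3, 70→2
Rank sum = 1 + 10 + 7 + 10 + 3 + 2 = 33

33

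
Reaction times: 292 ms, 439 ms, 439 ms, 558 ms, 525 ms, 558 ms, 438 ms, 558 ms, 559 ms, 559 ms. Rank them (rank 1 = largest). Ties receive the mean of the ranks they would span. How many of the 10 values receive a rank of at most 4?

Sorted (descending): 559, 559, 558, 558, 558, 525, 439, 439, 438, 292
The 2 values of 559 occupy positions 1–2 → average rank (1+2)/2 = 1.5.
The 3 values of 558 occupy positions 3–5 → average rank 4.
The 2 values of 439 occupy positions 7–8 → average rank (7+8)/2 = 7.5.
Ranks ≤ 4: {1.5, 1.5, 4, 4, 4} → 5 values.

5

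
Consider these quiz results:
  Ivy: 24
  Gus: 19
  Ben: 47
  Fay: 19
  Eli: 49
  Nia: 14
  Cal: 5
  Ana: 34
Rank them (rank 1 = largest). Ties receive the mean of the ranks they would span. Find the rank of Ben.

Sorted (descending): 49, 47, 34, 24, 19, 19, 14, 5
The 2 values of 19 occupy positions 5–6 → average rank (5+6)/2 = 5.5.
Ben has value 47 → rank 2.

2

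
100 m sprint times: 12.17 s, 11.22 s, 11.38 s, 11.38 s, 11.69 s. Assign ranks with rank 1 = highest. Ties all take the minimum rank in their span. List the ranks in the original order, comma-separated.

Sorted (descending): 12.17, 11.69, 11.38, 11.38, 11.22
The 2 values of 11.38 occupy positions 3–4 → each gets rank 3.

1, 5, 3, 3, 2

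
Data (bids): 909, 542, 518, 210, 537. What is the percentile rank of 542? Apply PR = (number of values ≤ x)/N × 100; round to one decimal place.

80.0

N = 5.
Strictly below 542: 3. Equal to 542: 1.
PR = 4/5 × 100 = 80.0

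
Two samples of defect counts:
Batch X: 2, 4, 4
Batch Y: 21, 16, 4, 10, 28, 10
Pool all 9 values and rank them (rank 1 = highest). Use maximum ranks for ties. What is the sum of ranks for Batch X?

25

Sorted (descending): 28, 21, 16, 10, 10, 4, 4, 4, 2
The 2 values of 10 occupy positions 4–5 → each gets rank 5.
The 3 values of 4 occupy positions 6–8 → each gets rank 8.
Batch X values → pooled ranks: 2→9, 4→8, 4→8
Rank sum = 9 + 8 + 8 = 25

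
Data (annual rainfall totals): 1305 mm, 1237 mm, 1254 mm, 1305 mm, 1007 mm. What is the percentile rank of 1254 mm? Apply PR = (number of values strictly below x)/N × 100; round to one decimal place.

40.0

N = 5.
Strictly below 1254: 2. Equal to 1254: 1.
PR = 2/5 × 100 = 40.0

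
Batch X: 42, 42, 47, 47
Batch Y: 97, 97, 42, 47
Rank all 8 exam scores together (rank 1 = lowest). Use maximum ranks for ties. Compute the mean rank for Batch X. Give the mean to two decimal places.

4.50

Sorted (ascending): 42, 42, 42, 47, 47, 47, 97, 97
The 3 values of 42 occupy positions 1–3 → each gets rank 3.
The 3 values of 47 occupy positions 4–6 → each gets rank 6.
The 2 values of 97 occupy positions 7–8 → each gets rank 8.
Batch X values → pooled ranks: 42→3, 42→3, 47→6, 47→6
Mean rank = (3 + 3 + 6 + 6) / 4 = 4.50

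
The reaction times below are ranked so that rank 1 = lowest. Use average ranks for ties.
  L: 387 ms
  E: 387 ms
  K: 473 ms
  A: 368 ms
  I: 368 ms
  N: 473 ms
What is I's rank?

1.5

Sorted (ascending): 368, 368, 387, 387, 473, 473
The 2 values of 368 occupy positions 1–2 → average rank (1+2)/2 = 1.5.
The 2 values of 387 occupy positions 3–4 → average rank (3+4)/2 = 3.5.
The 2 values of 473 occupy positions 5–6 → average rank (5+6)/2 = 5.5.
I has value 368 ms → rank 1.5.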